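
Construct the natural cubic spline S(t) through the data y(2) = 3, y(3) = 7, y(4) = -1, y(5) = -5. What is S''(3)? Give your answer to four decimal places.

With M_i denoting the second derivative at x_i, h_i = 1, 1, 1, and Δ_i = (y_(i+1) − y_i)/h_i = 4, -8, -4:
  1·M_0 + 4·M_1 + 1·M_2 = 6(Δ_1 - Δ_0) = -72
  1·M_1 + 4·M_2 + 1·M_3 = 6(Δ_2 - Δ_1) = 24
Natural end conditions: M_0 = M_3 = 0.
Hence M_0 = 0, M_1 = -104/5, M_2 = 56/5, M_3 = 0.

-20.8000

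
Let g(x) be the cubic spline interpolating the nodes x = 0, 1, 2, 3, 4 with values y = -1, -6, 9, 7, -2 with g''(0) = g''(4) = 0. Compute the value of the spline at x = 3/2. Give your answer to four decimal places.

1.2522

Let M_i = g''(x_i). Step sizes h_i = 1, 1, 1, 1; slopes of the chords Δ_i = (y_(i+1) - y_i)/h_i = -5, 15, -2, -9.
  1·M_0 + 4·M_1 + 1·M_2 = 6(Δ_1 - Δ_0) = 120
  1·M_1 + 4·M_2 + 1·M_3 = 6(Δ_2 - Δ_1) = -102
  1·M_2 + 4·M_3 + 1·M_4 = 6(Δ_3 - Δ_2) = -42
Natural end conditions: M_0 = M_4 = 0.
Hence M_0 = 0, M_1 = 1083/28, M_2 = -243/7, M_3 = -51/28, M_4 = 0.
On [1, 2], g(x) = -6 + 221/28·(x - 1) + 1083/56·(x - 1)² - 685/56·(x - 1)³.
With (x - 1) = 1/2: g(3/2) = 561/448.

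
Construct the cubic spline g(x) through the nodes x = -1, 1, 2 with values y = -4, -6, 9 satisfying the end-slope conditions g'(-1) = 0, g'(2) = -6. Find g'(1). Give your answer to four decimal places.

16.5000

Write M_i for g''(x_i). With h_i = 2, 1 and divided differences Δ_i = -1, 15, the continuity of g' gives the tridiagonal system
  2·M_0 + 6·M_1 + 1·M_2 = 6(Δ_1 - Δ_0) = 96
Clamped end conditions give two more equations: 2h_0·M_0 + h_0·M_1 = 6(Δ_0 - g'(-1)) = -6 and h_1·M_1 + 2h_1·M_2 = 6(g'(2) - Δ_1) = -126.
Solving the tridiagonal system: M_0 = -39/2, M_1 = 36, M_2 = -81.
On [1, 2], g'(x) = b_1 + 2c_1·(x - 1) + 3d_1·(x - 1)² with b_1 = Δ_1 - h_1(2M_1 + M_2)/6 = 33/2, c_1 = M_1/2 = 18, d_1 = (M_2 - M_1)/(6h_1) = -39/2. So g'(1) = 33/2.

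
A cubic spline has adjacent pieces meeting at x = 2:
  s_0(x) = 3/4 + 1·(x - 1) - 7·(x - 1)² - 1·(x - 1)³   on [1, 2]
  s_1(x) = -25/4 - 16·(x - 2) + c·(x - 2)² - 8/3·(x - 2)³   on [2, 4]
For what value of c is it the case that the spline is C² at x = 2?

s_0''(x) = -14 - 6·(x - 1), so s_0''(2) = -20. On the right, s_1''(2) = 2c, so c = -10.

-10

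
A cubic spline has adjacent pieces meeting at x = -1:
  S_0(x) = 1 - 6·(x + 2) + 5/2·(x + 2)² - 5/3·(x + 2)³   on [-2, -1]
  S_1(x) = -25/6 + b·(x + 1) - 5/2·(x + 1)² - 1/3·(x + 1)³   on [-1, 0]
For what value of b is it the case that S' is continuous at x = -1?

S_0'(x) = -6 + 5·(x + 2) - 5·(x + 2)², so S_0'(-1) = -6. On the right, S_1'(-1) = b, so b = -6.

-6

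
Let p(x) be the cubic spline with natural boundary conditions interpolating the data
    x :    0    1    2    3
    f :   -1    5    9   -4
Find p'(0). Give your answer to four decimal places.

5.4000

Write σ_i for p''(x_i). With h_i = 1, 1, 1 and divided differences Δ_i = 6, 4, -13, the continuity of p' gives the tridiagonal system
  1·σ_0 + 4·σ_1 + 1·σ_2 = 6(Δ_1 - Δ_0) = -12
  1·σ_1 + 4·σ_2 + 1·σ_3 = 6(Δ_2 - Δ_1) = -102
Natural end conditions: σ_0 = σ_3 = 0.
Solving: σ_0 = 0, σ_1 = 18/5, σ_2 = -132/5, σ_3 = 0.
On [0, 1], p'(x) = b_0 + 2c_0·x + 3d_0·x² with b_0 = Δ_0 - h_0(2σ_0 + σ_1)/6 = 27/5, c_0 = σ_0/2 = 0, d_0 = (σ_1 - σ_0)/(6h_0) = 3/5. So p'(0) = 27/5.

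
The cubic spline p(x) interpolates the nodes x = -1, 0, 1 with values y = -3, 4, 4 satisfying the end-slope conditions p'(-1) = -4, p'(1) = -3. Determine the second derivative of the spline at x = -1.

44

Let σ_i = p''(x_i). Step sizes h_i = 1, 1; slopes of the chords Δ_i = (y_(i+1) - y_i)/h_i = 7, 0.
  1·σ_0 + 4·σ_1 + 1·σ_2 = 6(Δ_1 - Δ_0) = -42
Clamped end conditions give two more equations: 2h_0·σ_0 + h_0·σ_1 = 6(Δ_0 - p'(-1)) = 66 and h_1·σ_1 + 2h_1·σ_2 = 6(p'(1) - Δ_1) = -18.
Hence σ_0 = 44, σ_1 = -22, σ_2 = 2.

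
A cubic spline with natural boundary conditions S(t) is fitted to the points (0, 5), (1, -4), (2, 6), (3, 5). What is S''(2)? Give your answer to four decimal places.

-25.2000

Write σ_i for S''(x_i). With h_i = 1, 1, 1 and divided differences Δ_i = -9, 10, -1, the continuity of S' gives the tridiagonal system
  1·σ_0 + 4·σ_1 + 1·σ_2 = 6(Δ_1 - Δ_0) = 114
  1·σ_1 + 4·σ_2 + 1·σ_3 = 6(Δ_2 - Δ_1) = -66
Natural end conditions: σ_0 = σ_3 = 0.
Hence σ_0 = 0, σ_1 = 174/5, σ_2 = -126/5, σ_3 = 0.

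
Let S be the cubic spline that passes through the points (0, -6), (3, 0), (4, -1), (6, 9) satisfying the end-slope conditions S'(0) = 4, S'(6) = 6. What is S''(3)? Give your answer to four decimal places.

-2.9524

With σ_i denoting the second derivative at x_i, h_i = 3, 1, 2, and Δ_i = (y_(i+1) − y_i)/h_i = 2, -1, 5:
  3·σ_0 + 8·σ_1 + 1·σ_2 = 6(Δ_1 - Δ_0) = -18
  1·σ_1 + 6·σ_2 + 2·σ_3 = 6(Δ_2 - Δ_1) = 36
Clamped end conditions give two more equations: 2h_0·σ_0 + h_0·σ_1 = 6(Δ_0 - S'(0)) = -12 and h_2·σ_2 + 2h_2·σ_3 = 6(S'(6) - Δ_2) = 6.
Hence σ_0 = -11/21, σ_1 = -62/21, σ_2 = 151/21, σ_3 = -44/21.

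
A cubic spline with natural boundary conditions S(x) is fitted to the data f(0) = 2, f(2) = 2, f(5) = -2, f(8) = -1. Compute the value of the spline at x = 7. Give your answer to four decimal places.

Let σ_i = S''(x_i). Step sizes h_i = 2, 3, 3; slopes of the chords Δ_i = (y_(i+1) - y_i)/h_i = 0, -4/3, 1/3.
  2·σ_0 + 10·σ_1 + 3·σ_2 = 6(Δ_1 - Δ_0) = -8
  3·σ_1 + 12·σ_2 + 3·σ_3 = 6(Δ_2 - Δ_1) = 10
Natural end conditions: σ_0 = σ_3 = 0.
Solving the tridiagonal system: σ_0 = 0, σ_1 = -42/37, σ_2 = 124/111, σ_3 = 0.
On [5, 8], S(x) = -2 - 29/37·(x - 5) + 62/111·(x - 5)² - 62/999·(x - 5)³.
With (x - 5) = 2: S(7) = -1828/999.

-1.8298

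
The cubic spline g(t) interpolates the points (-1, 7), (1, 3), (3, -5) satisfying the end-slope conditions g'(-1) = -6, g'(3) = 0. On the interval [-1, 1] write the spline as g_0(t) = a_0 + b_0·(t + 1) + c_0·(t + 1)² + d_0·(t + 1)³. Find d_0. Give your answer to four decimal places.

Write m_i for g''(x_i). With h_i = 2, 2 and divided differences Δ_i = -2, -4, the continuity of g' gives the tridiagonal system
  2·m_0 + 8·m_1 + 2·m_2 = 6(Δ_1 - Δ_0) = -12
Clamped end conditions give two more equations: 2h_0·m_0 + h_0·m_1 = 6(Δ_0 - g'(-1)) = 24 and h_1·m_1 + 2h_1·m_2 = 6(g'(3) - Δ_1) = 24.
Solving the tridiagonal system: m_0 = 9, m_1 = -6, m_2 = 9.
On [-1, 1], with g_0(t) = a_0 + b_0·(t + 1) + c_0·(t + 1)² + d_0·(t + 1)³: c_0 = m_0/2 = 9/2, d_0 = (m_1 - m_0)/(6h_0) = -5/4, b_0 = Δ_0 - h_0(2m_0 + m_1)/6 = -6.

-1.2500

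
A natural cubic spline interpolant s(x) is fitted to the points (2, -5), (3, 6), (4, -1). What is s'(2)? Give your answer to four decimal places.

With M_i denoting the second derivative at x_i, h_i = 1, 1, and Δ_i = (y_(i+1) − y_i)/h_i = 11, -7:
  1·M_0 + 4·M_1 + 1·M_2 = 6(Δ_1 - Δ_0) = -108
Natural end conditions: M_0 = M_2 = 0.
Solving: M_0 = 0, M_1 = -27, M_2 = 0.
On [2, 3], s'(x) = b_0 + 2c_0·(x - 2) + 3d_0·(x - 2)² with b_0 = Δ_0 - h_0(2M_0 + M_1)/6 = 31/2, c_0 = M_0/2 = 0, d_0 = (M_1 - M_0)/(6h_0) = -9/2. So s'(2) = 31/2.

15.5000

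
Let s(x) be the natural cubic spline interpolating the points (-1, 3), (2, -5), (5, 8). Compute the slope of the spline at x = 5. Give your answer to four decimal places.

6.0833

Write σ_i for s''(x_i). With h_i = 3, 3 and divided differences Δ_i = -8/3, 13/3, the continuity of s' gives the tridiagonal system
  3·σ_0 + 12·σ_1 + 3·σ_2 = 6(Δ_1 - Δ_0) = 42
Natural end conditions: σ_0 = σ_2 = 0.
Hence σ_0 = 0, σ_1 = 7/2, σ_2 = 0.
On [2, 5], s'(x) = b_1 + 2c_1·(x - 2) + 3d_1·(x - 2)² with b_1 = Δ_1 - h_1(2σ_1 + σ_2)/6 = 5/6, c_1 = σ_1/2 = 7/4, d_1 = (σ_2 - σ_1)/(6h_1) = -7/36. So s'(5) = 73/12.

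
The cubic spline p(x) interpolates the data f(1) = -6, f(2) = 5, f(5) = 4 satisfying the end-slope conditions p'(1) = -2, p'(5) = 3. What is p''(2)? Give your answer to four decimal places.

Put σ_i = p'' at the i-th knot. Here h = (1, 3) and Δ = (11, -1/3), so the interior equations h_(i-1)·σ_(i-1) + 2(h_(i-1)+h_i)·σ_i + h_i·σ_(i+1) = 6(Δ_i − Δ_(i-1)) read
  1·σ_0 + 8·σ_1 + 3·σ_2 = 6(Δ_1 - Δ_0) = -68
Clamped end conditions give two more equations: 2h_0·σ_0 + h_0·σ_1 = 6(Δ_0 - p'(1)) = 78 and h_1·σ_1 + 2h_1·σ_2 = 6(p'(5) - Δ_1) = 20.
Forward elimination and back-substitution give σ_0 = 195/4, σ_1 = -39/2, σ_2 = 157/12.

-19.5000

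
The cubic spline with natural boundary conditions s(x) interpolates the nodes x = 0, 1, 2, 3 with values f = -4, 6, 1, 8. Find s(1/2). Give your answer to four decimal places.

2.8000

Put M_i = s'' at the i-th knot. Here h = (1, 1, 1) and Δ = (10, -5, 7), so the interior equations h_(i-1)·M_(i-1) + 2(h_(i-1)+h_i)·M_i + h_i·M_(i+1) = 6(Δ_i − Δ_(i-1)) read
  1·M_0 + 4·M_1 + 1·M_2 = 6(Δ_1 - Δ_0) = -90
  1·M_1 + 4·M_2 + 1·M_3 = 6(Δ_2 - Δ_1) = 72
Natural end conditions: M_0 = M_3 = 0.
Hence M_0 = 0, M_1 = -144/5, M_2 = 126/5, M_3 = 0.
On [0, 1], s(x) = -4 + 74/5·x + 0·x² - 24/5·x³.
With x = 1/2: s(1/2) = 14/5.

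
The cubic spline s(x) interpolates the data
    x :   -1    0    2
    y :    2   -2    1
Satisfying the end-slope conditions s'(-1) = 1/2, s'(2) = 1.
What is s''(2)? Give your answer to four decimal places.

Write M_i for s''(x_i). With h_i = 1, 2 and divided differences Δ_i = -4, 3/2, the continuity of s' gives the tridiagonal system
  1·M_0 + 6·M_1 + 2·M_2 = 6(Δ_1 - Δ_0) = 33
Clamped end conditions give two more equations: 2h_0·M_0 + h_0·M_1 = 6(Δ_0 - s'(-1)) = -27 and h_1·M_1 + 2h_1·M_2 = 6(s'(2) - Δ_1) = -3.
Solving the tridiagonal system: M_0 = -113/6, M_1 = 32/3, M_2 = -73/12.

-6.0833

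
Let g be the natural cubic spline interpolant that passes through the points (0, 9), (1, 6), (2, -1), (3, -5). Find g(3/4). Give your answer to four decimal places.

Write M_i for g''(x_i). With h_i = 1, 1, 1 and divided differences Δ_i = -3, -7, -4, the continuity of g' gives the tridiagonal system
  1·M_0 + 4·M_1 + 1·M_2 = 6(Δ_1 - Δ_0) = -24
  1·M_1 + 4·M_2 + 1·M_3 = 6(Δ_2 - Δ_1) = 18
Natural end conditions: M_0 = M_3 = 0.
Hence M_0 = 0, M_1 = -38/5, M_2 = 32/5, M_3 = 0.
On [0, 1], g(x) = 9 - 26/15·x + 0·x² - 19/15·x³.
With x = 3/4: g(3/4) = 2293/320.

7.1656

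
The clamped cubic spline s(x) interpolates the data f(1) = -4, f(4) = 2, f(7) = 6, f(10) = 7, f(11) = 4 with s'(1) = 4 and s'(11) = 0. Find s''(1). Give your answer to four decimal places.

Let m_i = s''(x_i). Step sizes h_i = 3, 3, 3, 1; slopes of the chords Δ_i = (y_(i+1) - y_i)/h_i = 2, 4/3, 1/3, -3.
  3·m_0 + 12·m_1 + 3·m_2 = 6(Δ_1 - Δ_0) = -4
  3·m_1 + 12·m_2 + 3·m_3 = 6(Δ_2 - Δ_1) = -6
  3·m_2 + 8·m_3 + 1·m_4 = 6(Δ_3 - Δ_2) = -20
Clamped end conditions give two more equations: 2h_0·m_0 + h_0·m_1 = 6(Δ_0 - s'(1)) = -12 and h_3·m_3 + 2h_3·m_4 = 6(s'(11) - Δ_3) = 18.
Forward elimination and back-substitution give m_0 = -176/87, m_1 = 4/87, m_2 = 44/87, m_3 = -118/29, m_4 = 320/29.

-2.0230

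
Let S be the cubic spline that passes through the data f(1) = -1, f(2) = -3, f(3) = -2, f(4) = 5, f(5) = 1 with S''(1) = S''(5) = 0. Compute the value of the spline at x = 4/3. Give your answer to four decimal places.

Write σ_i for S''(x_i). With h_i = 1, 1, 1, 1 and divided differences Δ_i = -2, 1, 7, -4, the continuity of S' gives the tridiagonal system
  1·σ_0 + 4·σ_1 + 1·σ_2 = 6(Δ_1 - Δ_0) = 18
  1·σ_1 + 4·σ_2 + 1·σ_3 = 6(Δ_2 - Δ_1) = 36
  1·σ_2 + 4·σ_3 + 1·σ_4 = 6(Δ_3 - Δ_2) = -66
Natural end conditions: σ_0 = σ_4 = 0.
Solving the tridiagonal system: σ_0 = 0, σ_1 = 15/14, σ_2 = 96/7, σ_3 = -279/14, σ_4 = 0.
On [1, 2], S(x) = -1 - 61/28·(x - 1) + 0·(x - 1)² + 5/28·(x - 1)³.
With (x - 1) = 1/3: S(4/3) = -325/189.

-1.7196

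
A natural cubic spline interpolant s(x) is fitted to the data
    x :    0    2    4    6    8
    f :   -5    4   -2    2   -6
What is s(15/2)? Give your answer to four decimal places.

With M_i denoting the second derivative at x_i, h_i = 2, 2, 2, 2, and Δ_i = (y_(i+1) − y_i)/h_i = 9/2, -3, 2, -4:
  2·M_0 + 8·M_1 + 2·M_2 = 6(Δ_1 - Δ_0) = -45
  2·M_1 + 8·M_2 + 2·M_3 = 6(Δ_2 - Δ_1) = 30
  2·M_2 + 8·M_3 + 2·M_4 = 6(Δ_3 - Δ_2) = -36
Natural end conditions: M_0 = M_4 = 0.
Solving the tridiagonal system: M_0 = 0, M_1 = -831/112, M_2 = 201/28, M_3 = -705/112, M_4 = 0.
On [6, 8], s(x) = 2 + 11/56·(x - 6) - 705/224·(x - 6)² + 235/448·(x - 6)³.
With (x - 6) = 3/2: s(15/2) = -10811/3584.

-3.0165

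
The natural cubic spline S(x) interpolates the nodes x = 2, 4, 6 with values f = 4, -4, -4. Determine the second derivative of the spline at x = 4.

Write M_i for S''(x_i). With h_i = 2, 2 and divided differences Δ_i = -4, 0, the continuity of S' gives the tridiagonal system
  2·M_0 + 8·M_1 + 2·M_2 = 6(Δ_1 - Δ_0) = 24
Natural end conditions: M_0 = M_2 = 0.
Hence M_0 = 0, M_1 = 3, M_2 = 0.

3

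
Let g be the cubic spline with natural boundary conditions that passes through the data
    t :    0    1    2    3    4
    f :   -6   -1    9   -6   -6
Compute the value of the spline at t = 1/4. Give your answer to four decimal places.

Put σ_i = g'' at the i-th knot. Here h = (1, 1, 1, 1) and Δ = (5, 10, -15, 0), so the interior equations h_(i-1)·σ_(i-1) + 2(h_(i-1)+h_i)·σ_i + h_i·σ_(i+1) = 6(Δ_i − Δ_(i-1)) read
  1·σ_0 + 4·σ_1 + 1·σ_2 = 6(Δ_1 - Δ_0) = 30
  1·σ_1 + 4·σ_2 + 1·σ_3 = 6(Δ_2 - Δ_1) = -150
  1·σ_2 + 4·σ_3 + 1·σ_4 = 6(Δ_3 - Δ_2) = 90
Natural end conditions: σ_0 = σ_4 = 0.
Forward elimination and back-substitution give σ_0 = 0, σ_1 = 285/14, σ_2 = -360/7, σ_3 = 495/14, σ_4 = 0.
On [0, 1], g(t) = -6 + 45/28·t + 0·t² + 95/28·t³.
With t = 1/4: g(1/4) = -9937/1792.

-5.5452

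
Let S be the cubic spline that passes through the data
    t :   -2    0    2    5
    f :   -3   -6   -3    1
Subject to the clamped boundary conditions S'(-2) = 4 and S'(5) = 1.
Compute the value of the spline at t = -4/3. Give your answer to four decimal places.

Write M_i for S''(x_i). With h_i = 2, 2, 3 and divided differences Δ_i = -3/2, 3/2, 4/3, the continuity of S' gives the tridiagonal system
  2·M_0 + 8·M_1 + 2·M_2 = 6(Δ_1 - Δ_0) = 18
  2·M_1 + 10·M_2 + 3·M_3 = 6(Δ_2 - Δ_1) = -1
Clamped end conditions give two more equations: 2h_0·M_0 + h_0·M_1 = 6(Δ_0 - S'(-2)) = -33 and h_2·M_2 + 2h_2·M_3 = 6(S'(5) - Δ_2) = -2.
Forward elimination and back-substitution give M_0 = -403/37, M_1 = 391/74, M_2 = -46/37, M_3 = 32/111.
On [-2, 0], S(t) = -3 + 4·(t + 2) - 403/74·(t + 2)² + 399/296·(t + 2)³.
With (t + 2) = 2/3: S(-4/3) = -784/333.

-2.3544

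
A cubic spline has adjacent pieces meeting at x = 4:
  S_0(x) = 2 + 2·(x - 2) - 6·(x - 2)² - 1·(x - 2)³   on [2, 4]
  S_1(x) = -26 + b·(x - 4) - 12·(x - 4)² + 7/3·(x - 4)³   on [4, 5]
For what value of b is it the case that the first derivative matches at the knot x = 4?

-34

S_0'(x) = 2 - 12·(x - 2) - 3·(x - 2)², so S_0'(4) = -34. On the right, S_1'(4) = b, so b = -34.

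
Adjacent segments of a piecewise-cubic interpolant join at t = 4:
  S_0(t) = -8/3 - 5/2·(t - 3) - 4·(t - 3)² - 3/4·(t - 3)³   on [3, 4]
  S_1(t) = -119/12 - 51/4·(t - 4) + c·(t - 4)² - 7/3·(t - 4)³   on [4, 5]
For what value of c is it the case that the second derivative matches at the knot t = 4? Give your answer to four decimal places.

S_0''(t) = -8 - 9/2·(t - 3), so S_0''(4) = -25/2. On the right, S_1''(4) = 2c, so c = -25/4.

-6.2500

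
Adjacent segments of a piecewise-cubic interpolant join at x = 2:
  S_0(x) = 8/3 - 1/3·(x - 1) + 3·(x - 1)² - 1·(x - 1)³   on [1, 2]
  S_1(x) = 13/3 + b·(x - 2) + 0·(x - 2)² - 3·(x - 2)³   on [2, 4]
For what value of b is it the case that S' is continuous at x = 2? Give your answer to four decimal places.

2.6667

S_0'(x) = -1/3 + 6·(x - 1) - 3·(x - 1)², so S_0'(2) = 8/3. On the right, S_1'(2) = b, so b = 8/3.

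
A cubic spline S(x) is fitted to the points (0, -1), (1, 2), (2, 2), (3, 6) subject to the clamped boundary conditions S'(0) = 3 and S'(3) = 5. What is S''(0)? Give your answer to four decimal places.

Put M_i = S'' at the i-th knot. Here h = (1, 1, 1) and Δ = (3, 0, 4), so the interior equations h_(i-1)·M_(i-1) + 2(h_(i-1)+h_i)·M_i + h_i·M_(i+1) = 6(Δ_i − Δ_(i-1)) read
  1·M_0 + 4·M_1 + 1·M_2 = 6(Δ_1 - Δ_0) = -18
  1·M_1 + 4·M_2 + 1·M_3 = 6(Δ_2 - Δ_1) = 24
Clamped end conditions give two more equations: 2h_0·M_0 + h_0·M_1 = 6(Δ_0 - S'(0)) = 0 and h_2·M_2 + 2h_2·M_3 = 6(S'(3) - Δ_2) = 6.
Hence M_0 = 56/15, M_1 = -112/15, M_2 = 122/15, M_3 = -16/15.

3.7333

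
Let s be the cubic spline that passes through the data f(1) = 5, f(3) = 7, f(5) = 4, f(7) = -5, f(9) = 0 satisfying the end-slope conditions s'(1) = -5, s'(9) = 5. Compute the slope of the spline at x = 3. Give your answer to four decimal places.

With σ_i denoting the second derivative at x_i, h_i = 2, 2, 2, 2, and Δ_i = (y_(i+1) − y_i)/h_i = 1, -3/2, -9/2, 5/2:
  2·σ_0 + 8·σ_1 + 2·σ_2 = 6(Δ_1 - Δ_0) = -15
  2·σ_1 + 8·σ_2 + 2·σ_3 = 6(Δ_2 - Δ_1) = -18
  2·σ_2 + 8·σ_3 + 2·σ_4 = 6(Δ_3 - Δ_2) = 42
Clamped end conditions give two more equations: 2h_0·σ_0 + h_0·σ_1 = 6(Δ_0 - s'(1)) = 36 and h_3·σ_3 + 2h_3·σ_4 = 6(s'(9) - Δ_3) = 15.
Hence σ_0 = 1229/112, σ_1 = -221/56, σ_2 = -43/16, σ_3 = 319/56, σ_4 = 101/112.
On [3, 5], s'(x) = b_1 + 2c_1·(x - 3) + 3d_1·(x - 3)² with b_1 = Δ_1 - h_1(2σ_1 + σ_2)/6 = 227/112, c_1 = σ_1/2 = -221/112, d_1 = (σ_2 - σ_1)/(6h_1) = 47/448. So s'(3) = 227/112.

2.0268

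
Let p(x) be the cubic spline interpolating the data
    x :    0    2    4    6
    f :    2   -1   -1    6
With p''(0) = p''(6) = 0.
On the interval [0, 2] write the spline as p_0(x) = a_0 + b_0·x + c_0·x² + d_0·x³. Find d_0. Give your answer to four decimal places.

Put σ_i = p'' at the i-th knot. Here h = (2, 2, 2) and Δ = (-3/2, 0, 7/2), so the interior equations h_(i-1)·σ_(i-1) + 2(h_(i-1)+h_i)·σ_i + h_i·σ_(i+1) = 6(Δ_i − Δ_(i-1)) read
  2·σ_0 + 8·σ_1 + 2·σ_2 = 6(Δ_1 - Δ_0) = 9
  2·σ_1 + 8·σ_2 + 2·σ_3 = 6(Δ_2 - Δ_1) = 21
Natural end conditions: σ_0 = σ_3 = 0.
Forward elimination and back-substitution give σ_0 = 0, σ_1 = 1/2, σ_2 = 5/2, σ_3 = 0.
On [0, 2], with p_0(x) = a_0 + b_0·x + c_0·x² + d_0·x³: c_0 = σ_0/2 = 0, d_0 = (σ_1 - σ_0)/(6h_0) = 1/24, b_0 = Δ_0 - h_0(2σ_0 + σ_1)/6 = -5/3.

0.0417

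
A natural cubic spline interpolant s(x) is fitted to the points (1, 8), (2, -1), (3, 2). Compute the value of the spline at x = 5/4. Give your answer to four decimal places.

Write σ_i for s''(x_i). With h_i = 1, 1 and divided differences Δ_i = -9, 3, the continuity of s' gives the tridiagonal system
  1·σ_0 + 4·σ_1 + 1·σ_2 = 6(Δ_1 - Δ_0) = 72
Natural end conditions: σ_0 = σ_2 = 0.
Hence σ_0 = 0, σ_1 = 18, σ_2 = 0.
On [1, 2], s(x) = 8 - 12·(x - 1) + 0·(x - 1)² + 3·(x - 1)³.
With (x - 1) = 1/4: s(5/4) = 323/64.

5.0469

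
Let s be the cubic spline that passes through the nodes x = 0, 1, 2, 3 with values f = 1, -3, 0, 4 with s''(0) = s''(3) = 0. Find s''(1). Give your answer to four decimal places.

10.8000

With M_i denoting the second derivative at x_i, h_i = 1, 1, 1, and Δ_i = (y_(i+1) − y_i)/h_i = -4, 3, 4:
  1·M_0 + 4·M_1 + 1·M_2 = 6(Δ_1 - Δ_0) = 42
  1·M_1 + 4·M_2 + 1·M_3 = 6(Δ_2 - Δ_1) = 6
Natural end conditions: M_0 = M_3 = 0.
Forward elimination and back-substitution give M_0 = 0, M_1 = 54/5, M_2 = -6/5, M_3 = 0.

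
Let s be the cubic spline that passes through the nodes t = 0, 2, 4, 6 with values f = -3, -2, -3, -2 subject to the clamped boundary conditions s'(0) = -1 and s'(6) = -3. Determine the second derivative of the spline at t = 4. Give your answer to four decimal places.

Let m_i = s''(x_i). Step sizes h_i = 2, 2, 2; slopes of the chords Δ_i = (y_(i+1) - y_i)/h_i = 1/2, -1/2, 1/2.
  2·m_0 + 8·m_1 + 2·m_2 = 6(Δ_1 - Δ_0) = -6
  2·m_1 + 8·m_2 + 2·m_3 = 6(Δ_2 - Δ_1) = 6
Clamped end conditions give two more equations: 2h_0·m_0 + h_0·m_1 = 6(Δ_0 - s'(0)) = 9 and h_2·m_2 + 2h_2·m_3 = 6(s'(6) - Δ_2) = -21.
Solving the tridiagonal system: m_0 = 103/30, m_1 = -71/30, m_2 = 91/30, m_3 = -203/30.

3.0333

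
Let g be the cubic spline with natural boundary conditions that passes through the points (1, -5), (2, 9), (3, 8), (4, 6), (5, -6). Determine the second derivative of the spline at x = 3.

9

Let m_i = g''(x_i). Step sizes h_i = 1, 1, 1, 1; slopes of the chords Δ_i = (y_(i+1) - y_i)/h_i = 14, -1, -2, -12.
  1·m_0 + 4·m_1 + 1·m_2 = 6(Δ_1 - Δ_0) = -90
  1·m_1 + 4·m_2 + 1·m_3 = 6(Δ_2 - Δ_1) = -6
  1·m_2 + 4·m_3 + 1·m_4 = 6(Δ_3 - Δ_2) = -60
Natural end conditions: m_0 = m_4 = 0.
Forward elimination and back-substitution give m_0 = 0, m_1 = -99/4, m_2 = 9, m_3 = -69/4, m_4 = 0.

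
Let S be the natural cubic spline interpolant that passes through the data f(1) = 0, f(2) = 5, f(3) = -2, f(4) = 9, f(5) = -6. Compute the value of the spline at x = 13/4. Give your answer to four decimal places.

0.1557

Put M_i = S'' at the i-th knot. Here h = (1, 1, 1, 1) and Δ = (5, -7, 11, -15), so the interior equations h_(i-1)·M_(i-1) + 2(h_(i-1)+h_i)·M_i + h_i·M_(i+1) = 6(Δ_i − Δ_(i-1)) read
  1·M_0 + 4·M_1 + 1·M_2 = 6(Δ_1 - Δ_0) = -72
  1·M_1 + 4·M_2 + 1·M_3 = 6(Δ_2 - Δ_1) = 108
  1·M_2 + 4·M_3 + 1·M_4 = 6(Δ_3 - Δ_2) = -156
Natural end conditions: M_0 = M_4 = 0.
Forward elimination and back-substitution give M_0 = 0, M_1 = -417/14, M_2 = 330/7, M_3 = -711/14, M_4 = 0.
On [3, 4], S(x) = -2 + 15/4·(x - 3) + 165/7·(x - 3)² - 457/28·(x - 3)³.
With (x - 3) = 1/4: S(13/4) = 279/1792.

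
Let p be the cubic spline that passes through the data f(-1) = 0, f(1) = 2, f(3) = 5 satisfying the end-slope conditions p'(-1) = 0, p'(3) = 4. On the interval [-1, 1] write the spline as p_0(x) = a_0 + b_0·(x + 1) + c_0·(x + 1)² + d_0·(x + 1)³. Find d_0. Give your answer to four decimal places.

Put M_i = p'' at the i-th knot. Here h = (2, 2) and Δ = (1, 3/2), so the interior equations h_(i-1)·M_(i-1) + 2(h_(i-1)+h_i)·M_i + h_i·M_(i+1) = 6(Δ_i − Δ_(i-1)) read
  2·M_0 + 8·M_1 + 2·M_2 = 6(Δ_1 - Δ_0) = 3
Clamped end conditions give two more equations: 2h_0·M_0 + h_0·M_1 = 6(Δ_0 - p'(-1)) = 6 and h_1·M_1 + 2h_1·M_2 = 6(p'(3) - Δ_1) = 15.
Solving the tridiagonal system: M_0 = 17/8, M_1 = -5/4, M_2 = 35/8.
On [-1, 1], with p_0(x) = a_0 + b_0·(x + 1) + c_0·(x + 1)² + d_0·(x + 1)³: c_0 = M_0/2 = 17/16, d_0 = (M_1 - M_0)/(6h_0) = -9/32, b_0 = Δ_0 - h_0(2M_0 + M_1)/6 = 0.

-0.2813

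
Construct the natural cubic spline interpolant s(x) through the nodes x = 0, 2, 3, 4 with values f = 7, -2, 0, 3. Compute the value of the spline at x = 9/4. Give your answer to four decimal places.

Put M_i = s'' at the i-th knot. Here h = (2, 1, 1) and Δ = (-9/2, 2, 3), so the interior equations h_(i-1)·M_(i-1) + 2(h_(i-1)+h_i)·M_i + h_i·M_(i+1) = 6(Δ_i − Δ_(i-1)) read
  2·M_0 + 6·M_1 + 1·M_2 = 6(Δ_1 - Δ_0) = 39
  1·M_1 + 4·M_2 + 1·M_3 = 6(Δ_2 - Δ_1) = 6
Natural end conditions: M_0 = M_3 = 0.
Solving: M_0 = 0, M_1 = 150/23, M_2 = -3/23, M_3 = 0.
On [2, 3], s(x) = -2 - 7/46·(x - 2) + 75/23·(x - 2)² - 51/46·(x - 2)³.
With (x - 2) = 1/4: s(9/4) = -237/128.

-1.8516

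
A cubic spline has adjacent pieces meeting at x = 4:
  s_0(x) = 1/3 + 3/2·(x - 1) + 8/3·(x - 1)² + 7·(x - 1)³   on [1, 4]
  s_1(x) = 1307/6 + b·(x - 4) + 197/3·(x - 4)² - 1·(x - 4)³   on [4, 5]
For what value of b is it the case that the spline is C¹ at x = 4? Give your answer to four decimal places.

206.5000

s_0'(x) = 3/2 + 16/3·(x - 1) + 21·(x - 1)², so s_0'(4) = 413/2. On the right, s_1'(4) = b, so b = 413/2.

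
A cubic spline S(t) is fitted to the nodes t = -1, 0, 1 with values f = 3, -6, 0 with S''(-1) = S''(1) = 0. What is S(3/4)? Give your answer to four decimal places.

Put M_i = S'' at the i-th knot. Here h = (1, 1) and Δ = (-9, 6), so the interior equations h_(i-1)·M_(i-1) + 2(h_(i-1)+h_i)·M_i + h_i·M_(i+1) = 6(Δ_i − Δ_(i-1)) read
  1·M_0 + 4·M_1 + 1·M_2 = 6(Δ_1 - Δ_0) = 90
Natural end conditions: M_0 = M_2 = 0.
Hence M_0 = 0, M_1 = 45/2, M_2 = 0.
On [0, 1], S(t) = -6 - 3/2·t + 45/4·t² - 15/4·t³.
With t = 3/4: S(3/4) = -609/256.

-2.3789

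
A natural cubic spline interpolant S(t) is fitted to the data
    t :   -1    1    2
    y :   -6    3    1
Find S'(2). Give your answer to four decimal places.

-3.0833

Put σ_i = S'' at the i-th knot. Here h = (2, 1) and Δ = (9/2, -2), so the interior equations h_(i-1)·σ_(i-1) + 2(h_(i-1)+h_i)·σ_i + h_i·σ_(i+1) = 6(Δ_i − Δ_(i-1)) read
  2·σ_0 + 6·σ_1 + 1·σ_2 = 6(Δ_1 - Δ_0) = -39
Natural end conditions: σ_0 = σ_2 = 0.
Solving the tridiagonal system: σ_0 = 0, σ_1 = -13/2, σ_2 = 0.
On [1, 2], S'(t) = b_1 + 2c_1·(t - 1) + 3d_1·(t - 1)² with b_1 = Δ_1 - h_1(2σ_1 + σ_2)/6 = 1/6, c_1 = σ_1/2 = -13/4, d_1 = (σ_2 - σ_1)/(6h_1) = 13/12. So S'(2) = -37/12.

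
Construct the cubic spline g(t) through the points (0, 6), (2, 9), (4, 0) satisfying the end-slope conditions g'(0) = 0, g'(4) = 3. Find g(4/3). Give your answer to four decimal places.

9.1111

Write m_i for g''(x_i). With h_i = 2, 2 and divided differences Δ_i = 3/2, -9/2, the continuity of g' gives the tridiagonal system
  2·m_0 + 8·m_1 + 2·m_2 = 6(Δ_1 - Δ_0) = -36
Clamped end conditions give two more equations: 2h_0·m_0 + h_0·m_1 = 6(Δ_0 - g'(0)) = 9 and h_1·m_1 + 2h_1·m_2 = 6(g'(4) - Δ_1) = 45.
Solving the tridiagonal system: m_0 = 15/2, m_1 = -21/2, m_2 = 33/2.
On [0, 2], g(t) = 6 + 0·t + 15/4·t² - 3/2·t³.
With t = 4/3: g(4/3) = 82/9.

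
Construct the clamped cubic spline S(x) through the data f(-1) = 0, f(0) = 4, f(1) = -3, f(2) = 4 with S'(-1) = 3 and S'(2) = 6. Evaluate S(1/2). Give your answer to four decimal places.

Let M_i = S''(x_i). Step sizes h_i = 1, 1, 1; slopes of the chords Δ_i = (y_(i+1) - y_i)/h_i = 4, -7, 7.
  1·M_0 + 4·M_1 + 1·M_2 = 6(Δ_1 - Δ_0) = -66
  1·M_1 + 4·M_2 + 1·M_3 = 6(Δ_2 - Δ_1) = 84
Clamped end conditions give two more equations: 2h_0·M_0 + h_0·M_1 = 6(Δ_0 - S'(-1)) = 6 and h_2·M_2 + 2h_2·M_3 = 6(S'(2) - Δ_2) = -6.
Forward elimination and back-substitution give M_0 = 88/5, M_1 = -146/5, M_2 = 166/5, M_3 = -98/5.
On [0, 1], S(x) = 4 - 14/5·x - 73/5·x² + 52/5·x³.
With x = 1/2: S(1/2) = 1/4.

0.2500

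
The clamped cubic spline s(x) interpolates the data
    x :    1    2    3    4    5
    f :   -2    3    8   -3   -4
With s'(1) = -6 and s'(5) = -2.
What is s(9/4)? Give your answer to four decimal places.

5.4805

With M_i denoting the second derivative at x_i, h_i = 1, 1, 1, 1, and Δ_i = (y_(i+1) − y_i)/h_i = 5, 5, -11, -1:
  1·M_0 + 4·M_1 + 1·M_2 = 6(Δ_1 - Δ_0) = 0
  1·M_1 + 4·M_2 + 1·M_3 = 6(Δ_2 - Δ_1) = -96
  1·M_2 + 4·M_3 + 1·M_4 = 6(Δ_3 - Δ_2) = 60
Clamped end conditions give two more equations: 2h_0·M_0 + h_0·M_1 = 6(Δ_0 - s'(1)) = 66 and h_3·M_3 + 2h_3·M_4 = 6(s'(5) - Δ_3) = -6.
Forward elimination and back-substitution give M_0 = 467/14, M_1 = -5/7, M_2 = -61/2, M_3 = 187/7, M_4 = -229/14.
On [2, 3], s(x) = 3 + 289/28·(x - 2) - 5/14·(x - 2)² - 139/28·(x - 2)³.
With (x - 2) = 1/4: s(9/4) = 1403/256.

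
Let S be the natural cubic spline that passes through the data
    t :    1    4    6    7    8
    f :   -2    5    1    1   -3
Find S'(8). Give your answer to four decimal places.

With σ_i denoting the second derivative at x_i, h_i = 3, 2, 1, 1, and Δ_i = (y_(i+1) − y_i)/h_i = 7/3, -2, 0, -4:
  3·σ_0 + 10·σ_1 + 2·σ_2 = 6(Δ_1 - Δ_0) = -26
  2·σ_1 + 6·σ_2 + 1·σ_3 = 6(Δ_2 - Δ_1) = 12
  1·σ_2 + 4·σ_3 + 1·σ_4 = 6(Δ_3 - Δ_2) = -24
Natural end conditions: σ_0 = σ_4 = 0.
Solving the tridiagonal system: σ_0 = 0, σ_1 = -371/107, σ_2 = 464/107, σ_3 = -758/107, σ_4 = 0.
On [7, 8], S'(t) = b_3 + 2c_3·(t - 7) + 3d_3·(t - 7)² with b_3 = Δ_3 - h_3(2σ_3 + σ_4)/6 = -526/321, c_3 = σ_3/2 = -379/107, d_3 = (σ_4 - σ_3)/(6h_3) = 379/321. So S'(8) = -1663/321.

-5.1807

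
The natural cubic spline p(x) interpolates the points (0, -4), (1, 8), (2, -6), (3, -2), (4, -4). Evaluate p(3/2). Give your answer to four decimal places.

Let m_i = p''(x_i). Step sizes h_i = 1, 1, 1, 1; slopes of the chords Δ_i = (y_(i+1) - y_i)/h_i = 12, -14, 4, -2.
  1·m_0 + 4·m_1 + 1·m_2 = 6(Δ_1 - Δ_0) = -156
  1·m_1 + 4·m_2 + 1·m_3 = 6(Δ_2 - Δ_1) = 108
  1·m_2 + 4·m_3 + 1·m_4 = 6(Δ_3 - Δ_2) = -36
Natural end conditions: m_0 = m_4 = 0.
Hence m_0 = 0, m_1 = -351/7, m_2 = 312/7, m_3 = -141/7, m_4 = 0.
On [1, 2], p(x) = 8 - 33/7·(x - 1) - 351/14·(x - 1)² + 221/14·(x - 1)³.
With (x - 1) = 1/2: p(3/2) = 151/112.

1.3482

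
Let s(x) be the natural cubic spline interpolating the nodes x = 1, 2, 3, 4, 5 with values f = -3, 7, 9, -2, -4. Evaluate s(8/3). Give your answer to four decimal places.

10.0476

Let M_i = s''(x_i). Step sizes h_i = 1, 1, 1, 1; slopes of the chords Δ_i = (y_(i+1) - y_i)/h_i = 10, 2, -11, -2.
  1·M_0 + 4·M_1 + 1·M_2 = 6(Δ_1 - Δ_0) = -48
  1·M_1 + 4·M_2 + 1·M_3 = 6(Δ_2 - Δ_1) = -78
  1·M_2 + 4·M_3 + 1·M_4 = 6(Δ_3 - Δ_2) = 54
Natural end conditions: M_0 = M_4 = 0.
Solving: M_0 = 0, M_1 = -177/28, M_2 = -159/7, M_3 = 537/28, M_4 = 0.
On [2, 3], s(x) = 7 + 221/28·(x - 2) - 177/56·(x - 2)² - 153/56·(x - 2)³.
With (x - 2) = 2/3: s(8/3) = 211/21.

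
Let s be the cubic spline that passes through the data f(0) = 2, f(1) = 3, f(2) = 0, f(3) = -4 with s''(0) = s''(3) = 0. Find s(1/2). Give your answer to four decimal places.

Let M_i = s''(x_i). Step sizes h_i = 1, 1, 1; slopes of the chords Δ_i = (y_(i+1) - y_i)/h_i = 1, -3, -4.
  1·M_0 + 4·M_1 + 1·M_2 = 6(Δ_1 - Δ_0) = -24
  1·M_1 + 4·M_2 + 1·M_3 = 6(Δ_2 - Δ_1) = -6
Natural end conditions: M_0 = M_3 = 0.
Forward elimination and back-substitution give M_0 = 0, M_1 = -6, M_2 = 0, M_3 = 0.
On [0, 1], s(x) = 2 + 2·x + 0·x² - 1·x³.
With x = 1/2: s(1/2) = 23/8.

2.8750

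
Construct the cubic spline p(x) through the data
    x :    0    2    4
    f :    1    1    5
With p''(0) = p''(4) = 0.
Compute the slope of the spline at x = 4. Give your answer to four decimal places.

2.5000

With m_i denoting the second derivative at x_i, h_i = 2, 2, and Δ_i = (y_(i+1) − y_i)/h_i = 0, 2:
  2·m_0 + 8·m_1 + 2·m_2 = 6(Δ_1 - Δ_0) = 12
Natural end conditions: m_0 = m_2 = 0.
Solving the tridiagonal system: m_0 = 0, m_1 = 3/2, m_2 = 0.
On [2, 4], p'(x) = b_1 + 2c_1·(x - 2) + 3d_1·(x - 2)² with b_1 = Δ_1 - h_1(2m_1 + m_2)/6 = 1, c_1 = m_1/2 = 3/4, d_1 = (m_2 - m_1)/(6h_1) = -1/8. So p'(4) = 5/2.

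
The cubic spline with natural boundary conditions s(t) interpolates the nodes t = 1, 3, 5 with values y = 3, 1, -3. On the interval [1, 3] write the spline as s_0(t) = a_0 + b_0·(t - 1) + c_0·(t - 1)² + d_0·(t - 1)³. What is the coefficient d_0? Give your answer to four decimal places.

Let M_i = s''(x_i). Step sizes h_i = 2, 2; slopes of the chords Δ_i = (y_(i+1) - y_i)/h_i = -1, -2.
  2·M_0 + 8·M_1 + 2·M_2 = 6(Δ_1 - Δ_0) = -6
Natural end conditions: M_0 = M_2 = 0.
Solving the tridiagonal system: M_0 = 0, M_1 = -3/4, M_2 = 0.
On [1, 3], with s_0(t) = a_0 + b_0·(t - 1) + c_0·(t - 1)² + d_0·(t - 1)³: c_0 = M_0/2 = 0, d_0 = (M_1 - M_0)/(6h_0) = -1/16, b_0 = Δ_0 - h_0(2M_0 + M_1)/6 = -3/4.

-0.0625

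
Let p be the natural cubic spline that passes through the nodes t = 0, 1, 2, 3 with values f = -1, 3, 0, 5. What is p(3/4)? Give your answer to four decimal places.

Write σ_i for p''(x_i). With h_i = 1, 1, 1 and divided differences Δ_i = 4, -3, 5, the continuity of p' gives the tridiagonal system
  1·σ_0 + 4·σ_1 + 1·σ_2 = 6(Δ_1 - Δ_0) = -42
  1·σ_1 + 4·σ_2 + 1·σ_3 = 6(Δ_2 - Δ_1) = 48
Natural end conditions: σ_0 = σ_3 = 0.
Solving the tridiagonal system: σ_0 = 0, σ_1 = -72/5, σ_2 = 78/5, σ_3 = 0.
On [0, 1], p(t) = -1 + 32/5·t + 0·t² - 12/5·t³.
With t = 3/4: p(3/4) = 223/80.

2.7875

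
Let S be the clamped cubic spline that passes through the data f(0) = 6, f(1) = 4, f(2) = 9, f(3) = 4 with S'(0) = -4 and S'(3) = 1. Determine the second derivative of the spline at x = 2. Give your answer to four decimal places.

Write M_i for S''(x_i). With h_i = 1, 1, 1 and divided differences Δ_i = -2, 5, -5, the continuity of S' gives the tridiagonal system
  1·M_0 + 4·M_1 + 1·M_2 = 6(Δ_1 - Δ_0) = 42
  1·M_1 + 4·M_2 + 1·M_3 = 6(Δ_2 - Δ_1) = -60
Clamped end conditions give two more equations: 2h_0·M_0 + h_0·M_1 = 6(Δ_0 - S'(0)) = 12 and h_2·M_2 + 2h_2·M_3 = 6(S'(3) - Δ_2) = 36.
Solving the tridiagonal system: M_0 = -46/15, M_1 = 272/15, M_2 = -412/15, M_3 = 476/15.

-27.4667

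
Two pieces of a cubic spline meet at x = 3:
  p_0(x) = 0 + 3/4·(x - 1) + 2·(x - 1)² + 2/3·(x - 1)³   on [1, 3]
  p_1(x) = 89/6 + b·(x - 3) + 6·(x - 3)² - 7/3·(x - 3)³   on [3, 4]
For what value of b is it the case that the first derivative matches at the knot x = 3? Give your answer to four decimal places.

16.7500

p_0'(x) = 3/4 + 4·(x - 1) + 2·(x - 1)², so p_0'(3) = 67/4. On the right, p_1'(3) = b, so b = 67/4.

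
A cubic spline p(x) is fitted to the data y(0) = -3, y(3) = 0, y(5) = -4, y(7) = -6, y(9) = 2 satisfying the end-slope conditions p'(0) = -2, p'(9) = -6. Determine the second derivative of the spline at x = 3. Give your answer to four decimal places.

Put σ_i = p'' at the i-th knot. Here h = (3, 2, 2, 2) and Δ = (1, -2, -1, 4), so the interior equations h_(i-1)·σ_(i-1) + 2(h_(i-1)+h_i)·σ_i + h_i·σ_(i+1) = 6(Δ_i − Δ_(i-1)) read
  3·σ_0 + 10·σ_1 + 2·σ_2 = 6(Δ_1 - Δ_0) = -18
  2·σ_1 + 8·σ_2 + 2·σ_3 = 6(Δ_2 - Δ_1) = 6
  2·σ_2 + 8·σ_3 + 2·σ_4 = 6(Δ_3 - Δ_2) = 30
Clamped end conditions give two more equations: 2h_0·σ_0 + h_0·σ_1 = 6(Δ_0 - p'(0)) = 18 and h_3·σ_3 + 2h_3·σ_4 = 6(p'(9) - Δ_3) = -60.
Hence σ_0 = 311/69, σ_1 = -208/69, σ_2 = -95/138, σ_3 = 605/69, σ_4 = -2675/138.

-3.0145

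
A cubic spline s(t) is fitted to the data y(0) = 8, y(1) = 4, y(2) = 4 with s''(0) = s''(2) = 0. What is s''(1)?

Write σ_i for s''(x_i). With h_i = 1, 1 and divided differences Δ_i = -4, 0, the continuity of s' gives the tridiagonal system
  1·σ_0 + 4·σ_1 + 1·σ_2 = 6(Δ_1 - Δ_0) = 24
Natural end conditions: σ_0 = σ_2 = 0.
Solving the tridiagonal system: σ_0 = 0, σ_1 = 6, σ_2 = 0.

6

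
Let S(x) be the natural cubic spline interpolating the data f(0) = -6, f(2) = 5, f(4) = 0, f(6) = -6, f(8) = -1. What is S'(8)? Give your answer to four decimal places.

With M_i denoting the second derivative at x_i, h_i = 2, 2, 2, 2, and Δ_i = (y_(i+1) − y_i)/h_i = 11/2, -5/2, -3, 5/2:
  2·M_0 + 8·M_1 + 2·M_2 = 6(Δ_1 - Δ_0) = -48
  2·M_1 + 8·M_2 + 2·M_3 = 6(Δ_2 - Δ_1) = -3
  2·M_2 + 8·M_3 + 2·M_4 = 6(Δ_3 - Δ_2) = 33
Natural end conditions: M_0 = M_4 = 0.
Forward elimination and back-substitution give M_0 = 0, M_1 = -675/112, M_2 = 3/28, M_3 = 459/112, M_4 = 0.
On [6, 8], S'(x) = b_3 + 2c_3·(x - 6) + 3d_3·(x - 6)² with b_3 = Δ_3 - h_3(2M_3 + M_4)/6 = -13/56, c_3 = M_3/2 = 459/224, d_3 = (M_4 - M_3)/(6h_3) = -153/448. So S'(8) = 433/112.

3.8661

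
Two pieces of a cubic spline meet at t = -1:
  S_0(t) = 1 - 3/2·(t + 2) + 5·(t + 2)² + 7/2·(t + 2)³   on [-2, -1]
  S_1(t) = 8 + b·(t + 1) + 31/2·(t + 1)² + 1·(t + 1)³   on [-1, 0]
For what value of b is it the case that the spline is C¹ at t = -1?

S_0'(t) = -3/2 + 10·(t + 2) + 21/2·(t + 2)², so S_0'(-1) = 19. On the right, S_1'(-1) = b, so b = 19.

19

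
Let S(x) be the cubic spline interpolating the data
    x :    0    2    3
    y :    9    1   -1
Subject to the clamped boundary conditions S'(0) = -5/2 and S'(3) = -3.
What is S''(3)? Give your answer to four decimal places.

Write σ_i for S''(x_i). With h_i = 2, 1 and divided differences Δ_i = -4, -2, the continuity of S' gives the tridiagonal system
  2·σ_0 + 6·σ_1 + 1·σ_2 = 6(Δ_1 - Δ_0) = 12
Clamped end conditions give two more equations: 2h_0·σ_0 + h_0·σ_1 = 6(Δ_0 - S'(0)) = -9 and h_1·σ_1 + 2h_1·σ_2 = 6(S'(3) - Δ_1) = -6.
Hence σ_0 = -53/12, σ_1 = 13/3, σ_2 = -31/6.

-5.1667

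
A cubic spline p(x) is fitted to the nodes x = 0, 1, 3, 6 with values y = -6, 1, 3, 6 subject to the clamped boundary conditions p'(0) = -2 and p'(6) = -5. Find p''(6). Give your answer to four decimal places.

With M_i denoting the second derivative at x_i, h_i = 1, 2, 3, and Δ_i = (y_(i+1) − y_i)/h_i = 7, 1, 1:
  1·M_0 + 6·M_1 + 2·M_2 = 6(Δ_1 - Δ_0) = -36
  2·M_1 + 10·M_2 + 3·M_3 = 6(Δ_2 - Δ_1) = 0
Clamped end conditions give two more equations: 2h_0·M_0 + h_0·M_1 = 6(Δ_0 - p'(0)) = 54 and h_2·M_2 + 2h_2·M_3 = 6(p'(6) - Δ_2) = -36.
Hence M_0 = 640/19, M_1 = -254/19, M_2 = 100/19, M_3 = -164/19.

-8.6316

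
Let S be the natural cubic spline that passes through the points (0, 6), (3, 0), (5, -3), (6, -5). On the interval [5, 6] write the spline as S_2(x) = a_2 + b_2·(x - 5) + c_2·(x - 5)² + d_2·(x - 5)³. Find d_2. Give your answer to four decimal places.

Let σ_i = S''(x_i). Step sizes h_i = 3, 2, 1; slopes of the chords Δ_i = (y_(i+1) - y_i)/h_i = -2, -3/2, -2.
  3·σ_0 + 10·σ_1 + 2·σ_2 = 6(Δ_1 - Δ_0) = 3
  2·σ_1 + 6·σ_2 + 1·σ_3 = 6(Δ_2 - Δ_1) = -3
Natural end conditions: σ_0 = σ_3 = 0.
Hence σ_0 = 0, σ_1 = 3/7, σ_2 = -9/14, σ_3 = 0.
On [5, 6], with S_2(x) = a_2 + b_2·(x - 5) + c_2·(x - 5)² + d_2·(x - 5)³: c_2 = σ_2/2 = -9/28, d_2 = (σ_3 - σ_2)/(6h_2) = 3/28, b_2 = Δ_2 - h_2(2σ_2 + σ_3)/6 = -25/14.

0.1071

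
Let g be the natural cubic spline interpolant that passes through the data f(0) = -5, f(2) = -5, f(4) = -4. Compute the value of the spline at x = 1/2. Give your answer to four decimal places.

Write σ_i for g''(x_i). With h_i = 2, 2 and divided differences Δ_i = 0, 1/2, the continuity of g' gives the tridiagonal system
  2·σ_0 + 8·σ_1 + 2·σ_2 = 6(Δ_1 - Δ_0) = 3
Natural end conditions: σ_0 = σ_2 = 0.
Hence σ_0 = 0, σ_1 = 3/8, σ_2 = 0.
On [0, 2], g(x) = -5 - 1/8·x + 0·x² + 1/32·x³.
With x = 1/2: g(1/2) = -1295/256.

-5.0586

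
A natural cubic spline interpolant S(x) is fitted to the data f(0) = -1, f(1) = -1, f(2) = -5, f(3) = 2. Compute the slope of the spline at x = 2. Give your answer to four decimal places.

0.6000

Let σ_i = S''(x_i). Step sizes h_i = 1, 1, 1; slopes of the chords Δ_i = (y_(i+1) - y_i)/h_i = 0, -4, 7.
  1·σ_0 + 4·σ_1 + 1·σ_2 = 6(Δ_1 - Δ_0) = -24
  1·σ_1 + 4·σ_2 + 1·σ_3 = 6(Δ_2 - Δ_1) = 66
Natural end conditions: σ_0 = σ_3 = 0.
Forward elimination and back-substitution give σ_0 = 0, σ_1 = -54/5, σ_2 = 96/5, σ_3 = 0.
On [2, 3], S'(x) = b_2 + 2c_2·(x - 2) + 3d_2·(x - 2)² with b_2 = Δ_2 - h_2(2σ_2 + σ_3)/6 = 3/5, c_2 = σ_2/2 = 48/5, d_2 = (σ_3 - σ_2)/(6h_2) = -16/5. So S'(2) = 3/5.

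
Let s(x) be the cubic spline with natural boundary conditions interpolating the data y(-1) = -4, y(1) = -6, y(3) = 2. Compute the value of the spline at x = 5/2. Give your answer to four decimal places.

Write σ_i for s''(x_i). With h_i = 2, 2 and divided differences Δ_i = -1, 4, the continuity of s' gives the tridiagonal system
  2·σ_0 + 8·σ_1 + 2·σ_2 = 6(Δ_1 - Δ_0) = 30
Natural end conditions: σ_0 = σ_2 = 0.
Solving the tridiagonal system: σ_0 = 0, σ_1 = 15/4, σ_2 = 0.
On [1, 3], s(x) = -6 + 3/2·(x - 1) + 15/8·(x - 1)² - 5/16·(x - 1)³.
With (x - 1) = 3/2: s(5/2) = -75/128.

-0.5859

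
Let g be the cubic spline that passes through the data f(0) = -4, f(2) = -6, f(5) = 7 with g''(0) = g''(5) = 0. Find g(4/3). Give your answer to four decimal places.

Let σ_i = g''(x_i). Step sizes h_i = 2, 3; slopes of the chords Δ_i = (y_(i+1) - y_i)/h_i = -1, 13/3.
  2·σ_0 + 10·σ_1 + 3·σ_2 = 6(Δ_1 - Δ_0) = 32
Natural end conditions: σ_0 = σ_2 = 0.
Hence σ_0 = 0, σ_1 = 16/5, σ_2 = 0.
On [0, 2], g(x) = -4 - 31/15·x + 0·x² + 4/15·x³.
With x = 4/3: g(4/3) = -496/81.

-6.1235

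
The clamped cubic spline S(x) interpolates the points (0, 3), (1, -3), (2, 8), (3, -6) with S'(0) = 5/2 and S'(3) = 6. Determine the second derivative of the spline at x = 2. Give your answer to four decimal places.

With M_i denoting the second derivative at x_i, h_i = 1, 1, 1, and Δ_i = (y_(i+1) − y_i)/h_i = -6, 11, -14:
  1·M_0 + 4·M_1 + 1·M_2 = 6(Δ_1 - Δ_0) = 102
  1·M_1 + 4·M_2 + 1·M_3 = 6(Δ_2 - Δ_1) = -150
Clamped end conditions give two more equations: 2h_0·M_0 + h_0·M_1 = 6(Δ_0 - S'(0)) = -51 and h_2·M_2 + 2h_2·M_3 = 6(S'(3) - Δ_2) = 120.
Forward elimination and back-substitution give M_0 = -164/3, M_1 = 175/3, M_2 = -230/3, M_3 = 295/3.

-76.6667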